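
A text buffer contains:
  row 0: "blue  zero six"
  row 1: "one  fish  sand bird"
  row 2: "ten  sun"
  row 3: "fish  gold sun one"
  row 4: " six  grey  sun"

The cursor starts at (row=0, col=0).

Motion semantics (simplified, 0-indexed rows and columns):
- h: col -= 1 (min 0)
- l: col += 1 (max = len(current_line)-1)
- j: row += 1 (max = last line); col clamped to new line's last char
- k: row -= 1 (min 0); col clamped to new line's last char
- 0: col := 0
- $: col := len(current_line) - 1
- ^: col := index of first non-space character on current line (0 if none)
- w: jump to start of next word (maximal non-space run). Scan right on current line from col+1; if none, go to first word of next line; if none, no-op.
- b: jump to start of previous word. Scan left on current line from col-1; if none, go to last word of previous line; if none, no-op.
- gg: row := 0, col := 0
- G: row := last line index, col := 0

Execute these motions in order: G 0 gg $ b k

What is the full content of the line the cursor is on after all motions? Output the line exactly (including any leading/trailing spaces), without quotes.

Answer: blue  zero six

Derivation:
After 1 (G): row=4 col=0 char='_'
After 2 (0): row=4 col=0 char='_'
After 3 (gg): row=0 col=0 char='b'
After 4 ($): row=0 col=13 char='x'
After 5 (b): row=0 col=11 char='s'
After 6 (k): row=0 col=11 char='s'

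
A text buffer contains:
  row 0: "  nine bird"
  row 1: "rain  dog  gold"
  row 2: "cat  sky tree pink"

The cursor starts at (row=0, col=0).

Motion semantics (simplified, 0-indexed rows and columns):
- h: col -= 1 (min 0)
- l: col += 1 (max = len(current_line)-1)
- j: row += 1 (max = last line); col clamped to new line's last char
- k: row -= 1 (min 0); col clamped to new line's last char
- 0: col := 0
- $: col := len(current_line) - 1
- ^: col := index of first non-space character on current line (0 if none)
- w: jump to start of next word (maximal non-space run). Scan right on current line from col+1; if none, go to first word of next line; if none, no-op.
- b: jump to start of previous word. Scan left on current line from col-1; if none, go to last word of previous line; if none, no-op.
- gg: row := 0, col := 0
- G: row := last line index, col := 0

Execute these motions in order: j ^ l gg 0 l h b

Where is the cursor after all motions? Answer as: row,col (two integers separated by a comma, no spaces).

After 1 (j): row=1 col=0 char='r'
After 2 (^): row=1 col=0 char='r'
After 3 (l): row=1 col=1 char='a'
After 4 (gg): row=0 col=0 char='_'
After 5 (0): row=0 col=0 char='_'
After 6 (l): row=0 col=1 char='_'
After 7 (h): row=0 col=0 char='_'
After 8 (b): row=0 col=0 char='_'

Answer: 0,0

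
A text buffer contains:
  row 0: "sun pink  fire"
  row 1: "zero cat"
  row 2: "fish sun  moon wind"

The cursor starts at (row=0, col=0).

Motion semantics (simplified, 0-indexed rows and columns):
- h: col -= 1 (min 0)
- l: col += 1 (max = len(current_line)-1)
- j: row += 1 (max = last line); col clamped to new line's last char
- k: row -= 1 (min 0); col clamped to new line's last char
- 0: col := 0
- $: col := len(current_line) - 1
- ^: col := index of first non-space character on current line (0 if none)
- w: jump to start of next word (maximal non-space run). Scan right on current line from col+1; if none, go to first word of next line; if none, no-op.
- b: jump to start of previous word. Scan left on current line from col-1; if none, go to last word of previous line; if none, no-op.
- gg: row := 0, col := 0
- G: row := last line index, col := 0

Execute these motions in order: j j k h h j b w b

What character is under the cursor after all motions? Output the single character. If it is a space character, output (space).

Answer: c

Derivation:
After 1 (j): row=1 col=0 char='z'
After 2 (j): row=2 col=0 char='f'
After 3 (k): row=1 col=0 char='z'
After 4 (h): row=1 col=0 char='z'
After 5 (h): row=1 col=0 char='z'
After 6 (j): row=2 col=0 char='f'
After 7 (b): row=1 col=5 char='c'
After 8 (w): row=2 col=0 char='f'
After 9 (b): row=1 col=5 char='c'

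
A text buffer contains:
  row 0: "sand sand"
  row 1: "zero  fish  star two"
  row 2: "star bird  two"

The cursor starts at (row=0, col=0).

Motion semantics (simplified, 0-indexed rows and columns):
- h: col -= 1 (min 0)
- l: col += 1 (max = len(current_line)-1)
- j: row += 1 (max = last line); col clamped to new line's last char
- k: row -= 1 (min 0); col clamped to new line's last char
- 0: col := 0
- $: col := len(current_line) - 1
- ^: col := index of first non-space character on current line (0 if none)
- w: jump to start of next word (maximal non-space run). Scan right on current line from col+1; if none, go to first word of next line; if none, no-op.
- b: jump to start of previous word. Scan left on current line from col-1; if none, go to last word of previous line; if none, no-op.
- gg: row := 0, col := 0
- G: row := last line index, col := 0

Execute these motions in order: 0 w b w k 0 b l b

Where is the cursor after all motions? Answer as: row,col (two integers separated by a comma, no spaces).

After 1 (0): row=0 col=0 char='s'
After 2 (w): row=0 col=5 char='s'
After 3 (b): row=0 col=0 char='s'
After 4 (w): row=0 col=5 char='s'
After 5 (k): row=0 col=5 char='s'
After 6 (0): row=0 col=0 char='s'
After 7 (b): row=0 col=0 char='s'
After 8 (l): row=0 col=1 char='a'
After 9 (b): row=0 col=0 char='s'

Answer: 0,0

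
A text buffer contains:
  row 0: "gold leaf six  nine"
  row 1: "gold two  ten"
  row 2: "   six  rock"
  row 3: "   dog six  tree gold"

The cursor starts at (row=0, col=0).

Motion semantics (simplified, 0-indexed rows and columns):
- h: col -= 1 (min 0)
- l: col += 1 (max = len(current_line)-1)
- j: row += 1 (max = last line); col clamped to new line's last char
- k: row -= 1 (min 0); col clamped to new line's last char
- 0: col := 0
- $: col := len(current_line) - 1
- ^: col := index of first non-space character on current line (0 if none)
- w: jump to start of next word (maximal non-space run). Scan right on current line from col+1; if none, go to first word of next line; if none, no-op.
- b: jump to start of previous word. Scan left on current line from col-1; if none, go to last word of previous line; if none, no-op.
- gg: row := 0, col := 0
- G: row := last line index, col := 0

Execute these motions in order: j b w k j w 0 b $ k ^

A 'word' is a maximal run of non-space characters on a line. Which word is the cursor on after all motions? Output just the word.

After 1 (j): row=1 col=0 char='g'
After 2 (b): row=0 col=15 char='n'
After 3 (w): row=1 col=0 char='g'
After 4 (k): row=0 col=0 char='g'
After 5 (j): row=1 col=0 char='g'
After 6 (w): row=1 col=5 char='t'
After 7 (0): row=1 col=0 char='g'
After 8 (b): row=0 col=15 char='n'
After 9 ($): row=0 col=18 char='e'
After 10 (k): row=0 col=18 char='e'
After 11 (^): row=0 col=0 char='g'

Answer: gold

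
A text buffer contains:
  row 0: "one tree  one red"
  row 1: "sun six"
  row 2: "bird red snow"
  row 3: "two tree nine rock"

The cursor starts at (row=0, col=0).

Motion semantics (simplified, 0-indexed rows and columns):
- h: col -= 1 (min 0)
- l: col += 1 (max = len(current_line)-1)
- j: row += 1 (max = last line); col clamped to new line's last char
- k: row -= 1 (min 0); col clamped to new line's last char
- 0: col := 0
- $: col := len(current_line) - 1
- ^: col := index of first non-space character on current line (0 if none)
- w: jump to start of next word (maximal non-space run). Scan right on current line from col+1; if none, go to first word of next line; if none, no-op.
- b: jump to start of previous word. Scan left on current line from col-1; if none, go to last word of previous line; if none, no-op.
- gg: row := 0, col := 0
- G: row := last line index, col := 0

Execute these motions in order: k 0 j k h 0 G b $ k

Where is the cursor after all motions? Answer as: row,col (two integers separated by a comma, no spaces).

After 1 (k): row=0 col=0 char='o'
After 2 (0): row=0 col=0 char='o'
After 3 (j): row=1 col=0 char='s'
After 4 (k): row=0 col=0 char='o'
After 5 (h): row=0 col=0 char='o'
After 6 (0): row=0 col=0 char='o'
After 7 (G): row=3 col=0 char='t'
After 8 (b): row=2 col=9 char='s'
After 9 ($): row=2 col=12 char='w'
After 10 (k): row=1 col=6 char='x'

Answer: 1,6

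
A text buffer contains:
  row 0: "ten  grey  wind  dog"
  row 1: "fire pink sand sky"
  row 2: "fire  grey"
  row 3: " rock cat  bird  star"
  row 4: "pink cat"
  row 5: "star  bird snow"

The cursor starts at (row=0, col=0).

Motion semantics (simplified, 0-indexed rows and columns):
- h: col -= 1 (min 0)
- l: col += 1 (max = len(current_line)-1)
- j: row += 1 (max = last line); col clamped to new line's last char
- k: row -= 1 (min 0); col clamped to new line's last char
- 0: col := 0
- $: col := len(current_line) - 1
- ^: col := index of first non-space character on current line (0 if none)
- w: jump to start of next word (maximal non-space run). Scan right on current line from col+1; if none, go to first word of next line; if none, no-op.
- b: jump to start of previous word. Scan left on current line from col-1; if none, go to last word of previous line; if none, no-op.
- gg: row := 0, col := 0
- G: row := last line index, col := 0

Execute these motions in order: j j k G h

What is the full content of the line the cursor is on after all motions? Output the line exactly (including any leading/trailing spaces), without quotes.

After 1 (j): row=1 col=0 char='f'
After 2 (j): row=2 col=0 char='f'
After 3 (k): row=1 col=0 char='f'
After 4 (G): row=5 col=0 char='s'
After 5 (h): row=5 col=0 char='s'

Answer: star  bird snow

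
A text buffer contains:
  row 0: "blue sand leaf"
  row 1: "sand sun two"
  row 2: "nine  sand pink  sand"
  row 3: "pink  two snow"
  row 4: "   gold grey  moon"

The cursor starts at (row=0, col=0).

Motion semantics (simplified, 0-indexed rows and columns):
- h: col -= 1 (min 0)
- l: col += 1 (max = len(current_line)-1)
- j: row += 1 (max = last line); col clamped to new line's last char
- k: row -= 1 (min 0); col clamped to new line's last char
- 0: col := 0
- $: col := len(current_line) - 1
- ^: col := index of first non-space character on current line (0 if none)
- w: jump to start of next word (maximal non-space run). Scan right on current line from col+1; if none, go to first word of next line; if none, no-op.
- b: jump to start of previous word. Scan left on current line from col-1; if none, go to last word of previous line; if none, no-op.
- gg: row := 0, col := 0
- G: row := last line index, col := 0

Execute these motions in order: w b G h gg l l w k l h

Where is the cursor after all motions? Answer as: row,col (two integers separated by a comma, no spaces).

After 1 (w): row=0 col=5 char='s'
After 2 (b): row=0 col=0 char='b'
After 3 (G): row=4 col=0 char='_'
After 4 (h): row=4 col=0 char='_'
After 5 (gg): row=0 col=0 char='b'
After 6 (l): row=0 col=1 char='l'
After 7 (l): row=0 col=2 char='u'
After 8 (w): row=0 col=5 char='s'
After 9 (k): row=0 col=5 char='s'
After 10 (l): row=0 col=6 char='a'
After 11 (h): row=0 col=5 char='s'

Answer: 0,5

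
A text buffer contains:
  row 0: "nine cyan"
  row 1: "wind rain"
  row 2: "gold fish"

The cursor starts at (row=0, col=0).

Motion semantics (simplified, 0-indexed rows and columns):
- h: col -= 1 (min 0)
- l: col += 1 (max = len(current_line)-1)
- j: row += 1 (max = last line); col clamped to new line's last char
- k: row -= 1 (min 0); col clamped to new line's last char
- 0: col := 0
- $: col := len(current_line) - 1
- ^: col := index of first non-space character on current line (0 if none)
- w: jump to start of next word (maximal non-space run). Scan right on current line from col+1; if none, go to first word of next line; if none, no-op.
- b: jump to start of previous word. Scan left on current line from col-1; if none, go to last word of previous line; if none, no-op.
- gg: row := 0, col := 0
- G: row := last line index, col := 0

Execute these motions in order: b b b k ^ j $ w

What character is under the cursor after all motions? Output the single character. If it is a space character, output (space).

Answer: g

Derivation:
After 1 (b): row=0 col=0 char='n'
After 2 (b): row=0 col=0 char='n'
After 3 (b): row=0 col=0 char='n'
After 4 (k): row=0 col=0 char='n'
After 5 (^): row=0 col=0 char='n'
After 6 (j): row=1 col=0 char='w'
After 7 ($): row=1 col=8 char='n'
After 8 (w): row=2 col=0 char='g'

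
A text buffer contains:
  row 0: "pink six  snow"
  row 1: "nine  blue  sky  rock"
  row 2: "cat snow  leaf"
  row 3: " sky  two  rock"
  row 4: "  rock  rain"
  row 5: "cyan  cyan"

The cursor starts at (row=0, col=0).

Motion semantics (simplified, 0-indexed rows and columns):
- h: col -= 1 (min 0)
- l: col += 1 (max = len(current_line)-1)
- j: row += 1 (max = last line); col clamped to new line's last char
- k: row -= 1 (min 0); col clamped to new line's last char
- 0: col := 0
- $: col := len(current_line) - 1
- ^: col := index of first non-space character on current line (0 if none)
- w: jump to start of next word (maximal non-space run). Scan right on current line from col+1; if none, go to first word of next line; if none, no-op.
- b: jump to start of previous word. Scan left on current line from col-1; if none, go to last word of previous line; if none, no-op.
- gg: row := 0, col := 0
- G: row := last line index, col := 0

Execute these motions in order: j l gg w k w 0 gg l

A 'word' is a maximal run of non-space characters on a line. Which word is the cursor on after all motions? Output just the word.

Answer: pink

Derivation:
After 1 (j): row=1 col=0 char='n'
After 2 (l): row=1 col=1 char='i'
After 3 (gg): row=0 col=0 char='p'
After 4 (w): row=0 col=5 char='s'
After 5 (k): row=0 col=5 char='s'
After 6 (w): row=0 col=10 char='s'
After 7 (0): row=0 col=0 char='p'
After 8 (gg): row=0 col=0 char='p'
After 9 (l): row=0 col=1 char='i'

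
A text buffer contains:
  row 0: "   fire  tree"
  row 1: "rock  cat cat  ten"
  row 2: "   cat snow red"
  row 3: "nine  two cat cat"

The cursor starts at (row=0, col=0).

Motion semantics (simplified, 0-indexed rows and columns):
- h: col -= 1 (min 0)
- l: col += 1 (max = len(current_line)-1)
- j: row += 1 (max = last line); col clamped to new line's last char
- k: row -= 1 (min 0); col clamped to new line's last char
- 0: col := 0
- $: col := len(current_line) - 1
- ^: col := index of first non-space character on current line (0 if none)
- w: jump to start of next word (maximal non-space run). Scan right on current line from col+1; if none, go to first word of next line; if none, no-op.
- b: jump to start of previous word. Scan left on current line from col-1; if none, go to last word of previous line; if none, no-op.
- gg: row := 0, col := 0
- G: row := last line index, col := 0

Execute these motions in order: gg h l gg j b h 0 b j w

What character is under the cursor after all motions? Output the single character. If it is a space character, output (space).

After 1 (gg): row=0 col=0 char='_'
After 2 (h): row=0 col=0 char='_'
After 3 (l): row=0 col=1 char='_'
After 4 (gg): row=0 col=0 char='_'
After 5 (j): row=1 col=0 char='r'
After 6 (b): row=0 col=9 char='t'
After 7 (h): row=0 col=8 char='_'
After 8 (0): row=0 col=0 char='_'
After 9 (b): row=0 col=0 char='_'
After 10 (j): row=1 col=0 char='r'
After 11 (w): row=1 col=6 char='c'

Answer: c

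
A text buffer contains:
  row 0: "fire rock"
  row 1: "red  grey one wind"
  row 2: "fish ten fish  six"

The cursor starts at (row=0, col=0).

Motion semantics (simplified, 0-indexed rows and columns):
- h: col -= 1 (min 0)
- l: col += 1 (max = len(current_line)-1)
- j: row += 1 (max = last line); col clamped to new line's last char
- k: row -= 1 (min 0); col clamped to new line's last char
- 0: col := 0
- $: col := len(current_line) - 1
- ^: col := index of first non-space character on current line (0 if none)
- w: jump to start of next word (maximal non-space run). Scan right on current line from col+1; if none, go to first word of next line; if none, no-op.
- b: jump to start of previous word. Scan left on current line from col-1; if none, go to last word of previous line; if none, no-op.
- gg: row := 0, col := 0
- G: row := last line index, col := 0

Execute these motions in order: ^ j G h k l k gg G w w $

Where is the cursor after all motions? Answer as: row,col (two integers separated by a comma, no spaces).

Answer: 2,17

Derivation:
After 1 (^): row=0 col=0 char='f'
After 2 (j): row=1 col=0 char='r'
After 3 (G): row=2 col=0 char='f'
After 4 (h): row=2 col=0 char='f'
After 5 (k): row=1 col=0 char='r'
After 6 (l): row=1 col=1 char='e'
After 7 (k): row=0 col=1 char='i'
After 8 (gg): row=0 col=0 char='f'
After 9 (G): row=2 col=0 char='f'
After 10 (w): row=2 col=5 char='t'
After 11 (w): row=2 col=9 char='f'
After 12 ($): row=2 col=17 char='x'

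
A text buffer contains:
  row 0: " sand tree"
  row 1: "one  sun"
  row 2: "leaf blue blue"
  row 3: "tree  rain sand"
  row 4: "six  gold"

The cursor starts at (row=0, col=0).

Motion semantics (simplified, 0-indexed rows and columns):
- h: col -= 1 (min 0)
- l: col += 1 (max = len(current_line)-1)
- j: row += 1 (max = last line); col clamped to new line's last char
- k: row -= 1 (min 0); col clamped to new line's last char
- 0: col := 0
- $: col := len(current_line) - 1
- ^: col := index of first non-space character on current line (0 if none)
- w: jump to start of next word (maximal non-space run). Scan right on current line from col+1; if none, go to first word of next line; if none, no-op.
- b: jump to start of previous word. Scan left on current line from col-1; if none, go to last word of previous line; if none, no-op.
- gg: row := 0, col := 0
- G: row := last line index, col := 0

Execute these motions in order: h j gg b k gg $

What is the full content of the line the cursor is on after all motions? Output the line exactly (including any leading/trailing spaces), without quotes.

Answer:  sand tree

Derivation:
After 1 (h): row=0 col=0 char='_'
After 2 (j): row=1 col=0 char='o'
After 3 (gg): row=0 col=0 char='_'
After 4 (b): row=0 col=0 char='_'
After 5 (k): row=0 col=0 char='_'
After 6 (gg): row=0 col=0 char='_'
After 7 ($): row=0 col=9 char='e'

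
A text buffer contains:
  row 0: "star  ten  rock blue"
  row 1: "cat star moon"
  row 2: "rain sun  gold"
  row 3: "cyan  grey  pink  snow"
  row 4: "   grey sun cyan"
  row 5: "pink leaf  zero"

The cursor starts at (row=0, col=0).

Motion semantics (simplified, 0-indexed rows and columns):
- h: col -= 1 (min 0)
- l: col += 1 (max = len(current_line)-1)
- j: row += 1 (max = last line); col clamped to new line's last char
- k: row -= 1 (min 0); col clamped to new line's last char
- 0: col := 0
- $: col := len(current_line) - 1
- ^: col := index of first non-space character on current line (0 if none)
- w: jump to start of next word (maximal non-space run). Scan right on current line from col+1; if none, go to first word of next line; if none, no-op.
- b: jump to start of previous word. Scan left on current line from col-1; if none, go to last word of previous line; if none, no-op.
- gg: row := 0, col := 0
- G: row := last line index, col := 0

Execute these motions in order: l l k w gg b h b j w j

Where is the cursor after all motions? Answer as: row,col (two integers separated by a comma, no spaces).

Answer: 2,4

Derivation:
After 1 (l): row=0 col=1 char='t'
After 2 (l): row=0 col=2 char='a'
After 3 (k): row=0 col=2 char='a'
After 4 (w): row=0 col=6 char='t'
After 5 (gg): row=0 col=0 char='s'
After 6 (b): row=0 col=0 char='s'
After 7 (h): row=0 col=0 char='s'
After 8 (b): row=0 col=0 char='s'
After 9 (j): row=1 col=0 char='c'
After 10 (w): row=1 col=4 char='s'
After 11 (j): row=2 col=4 char='_'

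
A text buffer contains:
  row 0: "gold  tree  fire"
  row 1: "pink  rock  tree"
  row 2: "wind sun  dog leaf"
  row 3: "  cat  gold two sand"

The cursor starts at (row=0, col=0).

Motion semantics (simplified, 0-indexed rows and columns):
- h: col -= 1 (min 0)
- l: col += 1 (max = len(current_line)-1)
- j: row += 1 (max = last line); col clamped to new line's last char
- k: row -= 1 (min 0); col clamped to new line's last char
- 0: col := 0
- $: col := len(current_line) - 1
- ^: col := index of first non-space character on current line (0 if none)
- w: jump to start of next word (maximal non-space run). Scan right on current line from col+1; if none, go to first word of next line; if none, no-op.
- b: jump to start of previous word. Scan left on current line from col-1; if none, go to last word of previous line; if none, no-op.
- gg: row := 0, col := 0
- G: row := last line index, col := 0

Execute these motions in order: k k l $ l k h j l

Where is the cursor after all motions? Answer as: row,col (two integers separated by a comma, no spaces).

After 1 (k): row=0 col=0 char='g'
After 2 (k): row=0 col=0 char='g'
After 3 (l): row=0 col=1 char='o'
After 4 ($): row=0 col=15 char='e'
After 5 (l): row=0 col=15 char='e'
After 6 (k): row=0 col=15 char='e'
After 7 (h): row=0 col=14 char='r'
After 8 (j): row=1 col=14 char='e'
After 9 (l): row=1 col=15 char='e'

Answer: 1,15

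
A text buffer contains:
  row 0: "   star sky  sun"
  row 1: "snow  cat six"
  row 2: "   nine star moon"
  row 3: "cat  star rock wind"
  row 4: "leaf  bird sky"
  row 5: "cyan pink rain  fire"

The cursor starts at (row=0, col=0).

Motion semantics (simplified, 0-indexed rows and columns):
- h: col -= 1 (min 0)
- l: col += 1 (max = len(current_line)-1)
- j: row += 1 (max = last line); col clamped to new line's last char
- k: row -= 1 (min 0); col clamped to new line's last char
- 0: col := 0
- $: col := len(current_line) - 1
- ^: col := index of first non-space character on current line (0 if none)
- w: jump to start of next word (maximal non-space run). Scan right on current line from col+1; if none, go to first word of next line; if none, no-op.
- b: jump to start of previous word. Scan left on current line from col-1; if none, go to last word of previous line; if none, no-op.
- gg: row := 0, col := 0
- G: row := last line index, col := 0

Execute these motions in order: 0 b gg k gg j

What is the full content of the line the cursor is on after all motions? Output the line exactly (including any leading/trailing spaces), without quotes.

Answer: snow  cat six

Derivation:
After 1 (0): row=0 col=0 char='_'
After 2 (b): row=0 col=0 char='_'
After 3 (gg): row=0 col=0 char='_'
After 4 (k): row=0 col=0 char='_'
After 5 (gg): row=0 col=0 char='_'
After 6 (j): row=1 col=0 char='s'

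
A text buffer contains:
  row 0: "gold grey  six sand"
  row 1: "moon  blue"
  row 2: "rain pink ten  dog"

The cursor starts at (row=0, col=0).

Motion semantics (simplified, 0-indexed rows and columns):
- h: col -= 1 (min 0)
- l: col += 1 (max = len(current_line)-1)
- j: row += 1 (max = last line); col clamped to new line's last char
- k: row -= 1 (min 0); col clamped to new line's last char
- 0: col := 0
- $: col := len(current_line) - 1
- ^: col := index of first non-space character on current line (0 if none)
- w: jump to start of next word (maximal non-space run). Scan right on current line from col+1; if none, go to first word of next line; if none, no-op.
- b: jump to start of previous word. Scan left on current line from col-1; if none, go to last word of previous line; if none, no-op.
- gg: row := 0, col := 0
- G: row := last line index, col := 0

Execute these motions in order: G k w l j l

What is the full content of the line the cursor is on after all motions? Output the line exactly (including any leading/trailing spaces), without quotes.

After 1 (G): row=2 col=0 char='r'
After 2 (k): row=1 col=0 char='m'
After 3 (w): row=1 col=6 char='b'
After 4 (l): row=1 col=7 char='l'
After 5 (j): row=2 col=7 char='n'
After 6 (l): row=2 col=8 char='k'

Answer: rain pink ten  dog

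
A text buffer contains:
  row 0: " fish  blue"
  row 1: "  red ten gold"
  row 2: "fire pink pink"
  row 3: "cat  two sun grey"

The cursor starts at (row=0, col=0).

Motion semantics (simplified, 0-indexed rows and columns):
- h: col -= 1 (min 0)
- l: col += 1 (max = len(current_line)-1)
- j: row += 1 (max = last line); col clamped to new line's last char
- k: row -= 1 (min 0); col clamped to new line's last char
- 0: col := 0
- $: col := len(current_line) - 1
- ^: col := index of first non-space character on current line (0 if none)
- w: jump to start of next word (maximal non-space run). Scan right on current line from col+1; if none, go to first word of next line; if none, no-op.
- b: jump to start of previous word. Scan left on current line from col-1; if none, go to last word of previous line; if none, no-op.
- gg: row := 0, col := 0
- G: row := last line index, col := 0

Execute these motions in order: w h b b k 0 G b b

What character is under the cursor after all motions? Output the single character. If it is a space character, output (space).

After 1 (w): row=0 col=1 char='f'
After 2 (h): row=0 col=0 char='_'
After 3 (b): row=0 col=0 char='_'
After 4 (b): row=0 col=0 char='_'
After 5 (k): row=0 col=0 char='_'
After 6 (0): row=0 col=0 char='_'
After 7 (G): row=3 col=0 char='c'
After 8 (b): row=2 col=10 char='p'
After 9 (b): row=2 col=5 char='p'

Answer: p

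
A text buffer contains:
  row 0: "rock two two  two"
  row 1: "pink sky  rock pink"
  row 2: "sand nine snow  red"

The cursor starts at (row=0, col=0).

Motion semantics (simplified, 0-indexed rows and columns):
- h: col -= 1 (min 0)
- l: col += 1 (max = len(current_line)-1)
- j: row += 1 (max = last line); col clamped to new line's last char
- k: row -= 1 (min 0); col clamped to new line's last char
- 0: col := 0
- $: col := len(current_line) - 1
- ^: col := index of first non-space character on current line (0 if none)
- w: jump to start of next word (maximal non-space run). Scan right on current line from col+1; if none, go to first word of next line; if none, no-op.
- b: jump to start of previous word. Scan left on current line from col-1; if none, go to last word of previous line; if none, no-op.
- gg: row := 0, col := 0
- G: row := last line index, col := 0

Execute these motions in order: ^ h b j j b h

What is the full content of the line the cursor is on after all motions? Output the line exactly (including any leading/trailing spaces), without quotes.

After 1 (^): row=0 col=0 char='r'
After 2 (h): row=0 col=0 char='r'
After 3 (b): row=0 col=0 char='r'
After 4 (j): row=1 col=0 char='p'
After 5 (j): row=2 col=0 char='s'
After 6 (b): row=1 col=15 char='p'
After 7 (h): row=1 col=14 char='_'

Answer: pink sky  rock pink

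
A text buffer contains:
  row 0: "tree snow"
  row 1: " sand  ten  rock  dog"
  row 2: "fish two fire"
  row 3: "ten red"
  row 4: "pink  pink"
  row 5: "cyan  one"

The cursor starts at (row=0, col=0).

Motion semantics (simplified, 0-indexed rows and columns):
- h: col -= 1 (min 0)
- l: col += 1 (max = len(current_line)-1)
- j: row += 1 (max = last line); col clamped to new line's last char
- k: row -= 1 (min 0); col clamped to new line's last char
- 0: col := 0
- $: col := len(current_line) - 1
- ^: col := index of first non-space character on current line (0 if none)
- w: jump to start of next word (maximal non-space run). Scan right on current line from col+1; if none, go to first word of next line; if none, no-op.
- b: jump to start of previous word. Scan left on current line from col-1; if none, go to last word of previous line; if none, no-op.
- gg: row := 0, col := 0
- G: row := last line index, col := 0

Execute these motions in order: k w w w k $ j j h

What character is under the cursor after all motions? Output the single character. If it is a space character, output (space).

Answer: o

Derivation:
After 1 (k): row=0 col=0 char='t'
After 2 (w): row=0 col=5 char='s'
After 3 (w): row=1 col=1 char='s'
After 4 (w): row=1 col=7 char='t'
After 5 (k): row=0 col=7 char='o'
After 6 ($): row=0 col=8 char='w'
After 7 (j): row=1 col=8 char='e'
After 8 (j): row=2 col=8 char='_'
After 9 (h): row=2 col=7 char='o'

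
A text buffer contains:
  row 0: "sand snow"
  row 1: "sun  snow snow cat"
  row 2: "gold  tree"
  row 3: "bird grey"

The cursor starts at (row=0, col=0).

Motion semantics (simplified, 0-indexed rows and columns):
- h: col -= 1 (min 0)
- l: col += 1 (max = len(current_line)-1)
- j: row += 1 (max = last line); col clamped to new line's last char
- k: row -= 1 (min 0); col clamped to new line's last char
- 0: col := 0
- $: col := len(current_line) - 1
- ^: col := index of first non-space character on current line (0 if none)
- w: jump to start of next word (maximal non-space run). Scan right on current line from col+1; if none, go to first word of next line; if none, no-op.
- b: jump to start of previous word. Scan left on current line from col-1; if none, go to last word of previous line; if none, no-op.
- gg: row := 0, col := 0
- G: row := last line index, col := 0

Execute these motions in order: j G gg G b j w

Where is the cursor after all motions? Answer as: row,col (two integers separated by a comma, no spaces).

Answer: 3,6

Derivation:
After 1 (j): row=1 col=0 char='s'
After 2 (G): row=3 col=0 char='b'
After 3 (gg): row=0 col=0 char='s'
After 4 (G): row=3 col=0 char='b'
After 5 (b): row=2 col=6 char='t'
After 6 (j): row=3 col=6 char='r'
After 7 (w): row=3 col=6 char='r'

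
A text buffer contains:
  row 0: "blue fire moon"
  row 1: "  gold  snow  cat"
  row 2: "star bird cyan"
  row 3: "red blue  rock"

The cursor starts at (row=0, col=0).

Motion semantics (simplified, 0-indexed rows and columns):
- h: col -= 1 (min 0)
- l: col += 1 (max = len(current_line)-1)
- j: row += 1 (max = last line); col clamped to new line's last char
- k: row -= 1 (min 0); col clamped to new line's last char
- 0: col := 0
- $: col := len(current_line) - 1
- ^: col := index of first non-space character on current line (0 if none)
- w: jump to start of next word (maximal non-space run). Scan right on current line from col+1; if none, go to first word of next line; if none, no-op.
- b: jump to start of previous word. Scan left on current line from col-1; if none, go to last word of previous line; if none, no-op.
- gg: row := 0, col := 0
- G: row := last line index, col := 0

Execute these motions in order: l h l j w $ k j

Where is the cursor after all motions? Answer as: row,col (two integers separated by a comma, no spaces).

Answer: 1,13

Derivation:
After 1 (l): row=0 col=1 char='l'
After 2 (h): row=0 col=0 char='b'
After 3 (l): row=0 col=1 char='l'
After 4 (j): row=1 col=1 char='_'
After 5 (w): row=1 col=2 char='g'
After 6 ($): row=1 col=16 char='t'
After 7 (k): row=0 col=13 char='n'
After 8 (j): row=1 col=13 char='_'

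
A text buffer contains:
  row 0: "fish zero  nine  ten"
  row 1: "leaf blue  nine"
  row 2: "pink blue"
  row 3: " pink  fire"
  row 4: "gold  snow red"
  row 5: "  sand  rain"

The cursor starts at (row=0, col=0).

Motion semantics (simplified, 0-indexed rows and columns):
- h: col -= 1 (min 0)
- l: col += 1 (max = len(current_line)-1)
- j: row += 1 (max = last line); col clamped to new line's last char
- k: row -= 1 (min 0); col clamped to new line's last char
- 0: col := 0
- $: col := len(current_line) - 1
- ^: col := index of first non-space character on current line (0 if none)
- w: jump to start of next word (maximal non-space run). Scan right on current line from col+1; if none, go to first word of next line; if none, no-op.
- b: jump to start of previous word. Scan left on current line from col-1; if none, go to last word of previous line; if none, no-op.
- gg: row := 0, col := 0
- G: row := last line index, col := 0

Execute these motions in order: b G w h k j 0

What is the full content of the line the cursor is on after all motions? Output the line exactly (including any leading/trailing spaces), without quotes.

Answer:   sand  rain

Derivation:
After 1 (b): row=0 col=0 char='f'
After 2 (G): row=5 col=0 char='_'
After 3 (w): row=5 col=2 char='s'
After 4 (h): row=5 col=1 char='_'
After 5 (k): row=4 col=1 char='o'
After 6 (j): row=5 col=1 char='_'
After 7 (0): row=5 col=0 char='_'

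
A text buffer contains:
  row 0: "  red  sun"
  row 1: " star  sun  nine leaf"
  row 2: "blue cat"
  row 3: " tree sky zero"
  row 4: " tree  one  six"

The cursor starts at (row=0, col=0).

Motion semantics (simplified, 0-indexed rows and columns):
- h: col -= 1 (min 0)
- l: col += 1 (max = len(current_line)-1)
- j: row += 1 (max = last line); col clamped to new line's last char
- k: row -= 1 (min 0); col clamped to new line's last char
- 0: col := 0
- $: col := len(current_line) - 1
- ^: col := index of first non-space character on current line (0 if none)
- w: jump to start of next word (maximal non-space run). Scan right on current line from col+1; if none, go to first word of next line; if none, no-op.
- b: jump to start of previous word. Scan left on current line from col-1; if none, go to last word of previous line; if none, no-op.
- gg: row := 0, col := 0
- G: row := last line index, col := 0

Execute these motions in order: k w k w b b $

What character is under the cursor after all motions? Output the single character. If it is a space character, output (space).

After 1 (k): row=0 col=0 char='_'
After 2 (w): row=0 col=2 char='r'
After 3 (k): row=0 col=2 char='r'
After 4 (w): row=0 col=7 char='s'
After 5 (b): row=0 col=2 char='r'
After 6 (b): row=0 col=2 char='r'
After 7 ($): row=0 col=9 char='n'

Answer: n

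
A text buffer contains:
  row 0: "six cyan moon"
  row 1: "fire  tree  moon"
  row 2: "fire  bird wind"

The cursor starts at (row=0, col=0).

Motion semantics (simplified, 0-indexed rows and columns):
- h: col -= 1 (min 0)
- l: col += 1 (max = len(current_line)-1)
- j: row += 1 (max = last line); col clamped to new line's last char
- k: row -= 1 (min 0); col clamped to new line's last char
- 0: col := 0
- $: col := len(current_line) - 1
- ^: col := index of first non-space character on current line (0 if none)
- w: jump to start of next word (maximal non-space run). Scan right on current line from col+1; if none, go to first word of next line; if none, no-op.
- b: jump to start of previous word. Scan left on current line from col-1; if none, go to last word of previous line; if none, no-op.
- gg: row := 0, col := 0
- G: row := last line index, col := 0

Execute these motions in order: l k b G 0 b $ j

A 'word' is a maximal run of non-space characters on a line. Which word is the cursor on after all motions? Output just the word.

Answer: wind

Derivation:
After 1 (l): row=0 col=1 char='i'
After 2 (k): row=0 col=1 char='i'
After 3 (b): row=0 col=0 char='s'
After 4 (G): row=2 col=0 char='f'
After 5 (0): row=2 col=0 char='f'
After 6 (b): row=1 col=12 char='m'
After 7 ($): row=1 col=15 char='n'
After 8 (j): row=2 col=14 char='d'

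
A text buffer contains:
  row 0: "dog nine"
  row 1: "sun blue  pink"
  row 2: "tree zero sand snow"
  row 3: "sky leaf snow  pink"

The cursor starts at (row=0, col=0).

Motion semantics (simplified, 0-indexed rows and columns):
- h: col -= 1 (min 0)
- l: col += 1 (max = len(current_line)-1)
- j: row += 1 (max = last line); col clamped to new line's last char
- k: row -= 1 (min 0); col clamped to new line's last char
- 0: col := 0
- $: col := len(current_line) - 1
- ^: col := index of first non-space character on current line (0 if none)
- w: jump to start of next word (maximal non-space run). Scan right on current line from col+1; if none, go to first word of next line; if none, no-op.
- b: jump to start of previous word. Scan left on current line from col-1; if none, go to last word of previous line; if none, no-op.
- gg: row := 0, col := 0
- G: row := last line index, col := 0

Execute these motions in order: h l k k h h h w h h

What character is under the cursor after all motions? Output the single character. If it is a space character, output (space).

Answer: g

Derivation:
After 1 (h): row=0 col=0 char='d'
After 2 (l): row=0 col=1 char='o'
After 3 (k): row=0 col=1 char='o'
After 4 (k): row=0 col=1 char='o'
After 5 (h): row=0 col=0 char='d'
After 6 (h): row=0 col=0 char='d'
After 7 (h): row=0 col=0 char='d'
After 8 (w): row=0 col=4 char='n'
After 9 (h): row=0 col=3 char='_'
After 10 (h): row=0 col=2 char='g'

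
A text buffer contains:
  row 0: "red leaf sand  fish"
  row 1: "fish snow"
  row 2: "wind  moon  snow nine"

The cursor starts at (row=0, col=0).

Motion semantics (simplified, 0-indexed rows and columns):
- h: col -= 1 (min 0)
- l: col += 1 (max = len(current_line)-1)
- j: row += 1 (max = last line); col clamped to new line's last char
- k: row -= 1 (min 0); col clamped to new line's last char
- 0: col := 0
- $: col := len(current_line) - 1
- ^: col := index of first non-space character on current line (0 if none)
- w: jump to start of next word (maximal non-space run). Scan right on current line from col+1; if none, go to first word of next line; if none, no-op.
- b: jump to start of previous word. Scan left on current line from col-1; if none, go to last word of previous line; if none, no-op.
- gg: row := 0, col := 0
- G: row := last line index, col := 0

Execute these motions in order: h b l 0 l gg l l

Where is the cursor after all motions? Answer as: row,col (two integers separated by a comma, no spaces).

After 1 (h): row=0 col=0 char='r'
After 2 (b): row=0 col=0 char='r'
After 3 (l): row=0 col=1 char='e'
After 4 (0): row=0 col=0 char='r'
After 5 (l): row=0 col=1 char='e'
After 6 (gg): row=0 col=0 char='r'
After 7 (l): row=0 col=1 char='e'
After 8 (l): row=0 col=2 char='d'

Answer: 0,2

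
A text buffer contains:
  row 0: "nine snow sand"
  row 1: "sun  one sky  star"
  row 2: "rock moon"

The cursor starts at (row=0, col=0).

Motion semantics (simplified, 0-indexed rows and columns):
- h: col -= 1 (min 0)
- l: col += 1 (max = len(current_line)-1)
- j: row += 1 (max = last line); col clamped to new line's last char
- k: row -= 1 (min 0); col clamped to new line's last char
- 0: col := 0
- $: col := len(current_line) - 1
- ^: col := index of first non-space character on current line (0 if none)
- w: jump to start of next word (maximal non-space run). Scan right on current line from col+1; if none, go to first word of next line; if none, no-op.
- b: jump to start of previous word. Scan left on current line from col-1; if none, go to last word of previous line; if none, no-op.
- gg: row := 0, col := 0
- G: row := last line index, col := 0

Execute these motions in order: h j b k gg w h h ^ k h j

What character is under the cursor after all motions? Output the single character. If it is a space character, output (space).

Answer: s

Derivation:
After 1 (h): row=0 col=0 char='n'
After 2 (j): row=1 col=0 char='s'
After 3 (b): row=0 col=10 char='s'
After 4 (k): row=0 col=10 char='s'
After 5 (gg): row=0 col=0 char='n'
After 6 (w): row=0 col=5 char='s'
After 7 (h): row=0 col=4 char='_'
After 8 (h): row=0 col=3 char='e'
After 9 (^): row=0 col=0 char='n'
After 10 (k): row=0 col=0 char='n'
After 11 (h): row=0 col=0 char='n'
After 12 (j): row=1 col=0 char='s'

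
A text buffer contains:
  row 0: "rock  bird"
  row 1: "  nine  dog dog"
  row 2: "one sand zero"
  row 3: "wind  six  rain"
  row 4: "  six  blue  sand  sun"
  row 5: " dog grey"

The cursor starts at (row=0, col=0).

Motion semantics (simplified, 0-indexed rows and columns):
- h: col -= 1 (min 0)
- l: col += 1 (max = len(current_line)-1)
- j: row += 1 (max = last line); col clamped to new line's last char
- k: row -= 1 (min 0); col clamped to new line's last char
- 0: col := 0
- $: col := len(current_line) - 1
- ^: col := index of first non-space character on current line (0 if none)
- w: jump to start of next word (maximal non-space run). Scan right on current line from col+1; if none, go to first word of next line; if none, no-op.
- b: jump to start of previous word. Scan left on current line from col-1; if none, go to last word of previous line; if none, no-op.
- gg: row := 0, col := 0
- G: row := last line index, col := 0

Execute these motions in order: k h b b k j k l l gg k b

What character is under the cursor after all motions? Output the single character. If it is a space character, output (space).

After 1 (k): row=0 col=0 char='r'
After 2 (h): row=0 col=0 char='r'
After 3 (b): row=0 col=0 char='r'
After 4 (b): row=0 col=0 char='r'
After 5 (k): row=0 col=0 char='r'
After 6 (j): row=1 col=0 char='_'
After 7 (k): row=0 col=0 char='r'
After 8 (l): row=0 col=1 char='o'
After 9 (l): row=0 col=2 char='c'
After 10 (gg): row=0 col=0 char='r'
After 11 (k): row=0 col=0 char='r'
After 12 (b): row=0 col=0 char='r'

Answer: r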